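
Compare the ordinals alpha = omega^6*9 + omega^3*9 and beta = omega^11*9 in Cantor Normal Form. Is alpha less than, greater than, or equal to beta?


Compare term by term from highest exponent:
alpha = omega^6*9 + omega^3*9
beta = omega^11*9
Term 1: alpha has omega^6*9, beta has omega^11*9
Term 2: alpha has omega^3*9, beta has omega^0*0
Result: alpha < beta

alpha < beta


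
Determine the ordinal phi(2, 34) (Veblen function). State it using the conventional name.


phi(2, 34):
phi(2, beta) = zeta_beta (the beta-th zeta number, fixed point of epsilon).
phi(2, 34) = zeta_34

zeta_34


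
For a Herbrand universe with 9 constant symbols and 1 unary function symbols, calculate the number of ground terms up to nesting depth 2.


Herbrand terms by depth:
Depth 0: 9 constants
Depth 1: 9 new terms (running total: 18)
Depth 2: 9 new terms (running total: 27)
Total distinct ground terms = 27

27


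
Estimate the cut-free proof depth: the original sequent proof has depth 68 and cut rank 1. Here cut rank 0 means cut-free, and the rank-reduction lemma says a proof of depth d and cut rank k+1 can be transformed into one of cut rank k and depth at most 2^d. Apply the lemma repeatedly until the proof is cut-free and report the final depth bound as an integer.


Each rank reduction sends depth d to at most 2^d; cut rank r needs r reductions.
2_0(68) = 68
2_1(68) = 2^68 = 295147905179352825856
Cut-free depth bound = 295147905179352825856

295147905179352825856


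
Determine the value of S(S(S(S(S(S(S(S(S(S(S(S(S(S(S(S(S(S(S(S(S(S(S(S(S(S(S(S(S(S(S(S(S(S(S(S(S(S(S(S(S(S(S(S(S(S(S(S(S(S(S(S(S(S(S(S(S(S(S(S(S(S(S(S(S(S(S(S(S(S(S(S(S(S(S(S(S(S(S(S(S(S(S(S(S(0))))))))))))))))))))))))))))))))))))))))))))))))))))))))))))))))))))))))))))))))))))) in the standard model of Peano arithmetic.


Counting successors applied to 0:
85 applications of S to 0 = 85

85


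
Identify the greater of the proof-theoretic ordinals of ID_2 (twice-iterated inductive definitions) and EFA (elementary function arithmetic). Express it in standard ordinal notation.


Proof-theoretic ordinal of ID_2 (twice-iterated inductive definitions): psi_0(epsilon_{Omega_2+1})
Proof-theoretic ordinal of EFA (elementary function arithmetic): omega^3
Comparing: omega^3 < psi_0(epsilon_{Omega_2+1}).
The larger ordinal is psi_0(epsilon_{Omega_2+1}) (from ID_2 (twice-iterated inductive definitions)).

psi_0(epsilon_{Omega_2+1})


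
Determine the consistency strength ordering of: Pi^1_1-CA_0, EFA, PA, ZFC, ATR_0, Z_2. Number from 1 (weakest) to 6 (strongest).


Ordering by consistency strength:
1. EFA
2. PA
3. ATR_0
4. Pi^1_1-CA_0
5. Z_2
6. ZFC


Pi^1_1-CA_0=4, EFA=1, PA=2, ZFC=6, ATR_0=3, Z_2=5


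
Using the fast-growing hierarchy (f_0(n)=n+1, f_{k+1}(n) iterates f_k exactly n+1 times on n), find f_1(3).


f_1(3) = f_0^4(3)
f_0 adds 1 each time, applied 4 times.
f_1(3) = 3 + 4 = 7

7


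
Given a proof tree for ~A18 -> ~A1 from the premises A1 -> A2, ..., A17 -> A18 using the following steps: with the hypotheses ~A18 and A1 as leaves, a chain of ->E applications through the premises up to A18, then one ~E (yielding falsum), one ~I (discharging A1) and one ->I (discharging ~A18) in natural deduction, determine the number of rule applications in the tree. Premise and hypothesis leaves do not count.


From hypothesis A1, 17 ->E steps along the 17 premises yield A18.
~E with hypothesis ~A18 gives falsum (1 node); ~I discharging A1 gives ~A1 (1 node); ->I discharging ~A18 gives the goal (1 node).
Total = 17 + 3 = 20 inference nodes.

20


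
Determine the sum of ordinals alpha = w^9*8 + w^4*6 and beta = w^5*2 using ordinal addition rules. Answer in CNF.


Ordinal addition (w^9*8 + w^4*6) + w^5*2:
alpha's leading term has exponent 9 > beta's exponent 5, so it survives.
alpha's tail term has exponent 4 < beta's exponent 5, so it is absorbed by beta.
In ordinal addition, any term followed by a strictly larger-exponent term is absorbed.
Result = w^9*8 + w^5*2

w^9*8 + w^5*2


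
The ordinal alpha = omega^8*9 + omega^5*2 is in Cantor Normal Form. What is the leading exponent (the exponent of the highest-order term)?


CNF: omega^8*9 + omega^5*2
The leading term is omega^8*9, which has exponent 8.

8


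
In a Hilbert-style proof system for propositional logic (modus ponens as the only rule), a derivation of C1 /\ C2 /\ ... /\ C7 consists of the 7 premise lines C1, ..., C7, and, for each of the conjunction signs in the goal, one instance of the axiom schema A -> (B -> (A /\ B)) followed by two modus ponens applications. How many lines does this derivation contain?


Conjoining 7 premises:
- 7 premise lines
- the goal has 6 conjunction signs; each costs 1 axiom instance + 2 MP = 3 lines: 3 * 6 = 18
Total = 7 + 18 = 25 lines.

25


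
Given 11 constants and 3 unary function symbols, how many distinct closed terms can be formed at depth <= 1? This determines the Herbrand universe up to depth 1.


Herbrand terms by depth:
Depth 0: 11 constants
Depth 1: 33 new terms (running total: 44)
Total distinct ground terms = 44

44


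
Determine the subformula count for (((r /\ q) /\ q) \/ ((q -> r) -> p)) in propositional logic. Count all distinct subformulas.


Formula: (((r /\ q) /\ q) \/ ((q -> r) -> p))
Subformulas found:
  1. q
  2. r
  3. p
  4. (r /\ q)
  5. (q -> r)
  6. ((q -> r) -> p)
  7. ((r /\ q) /\ q)
  8. (((r /\ q) /\ q) \/ ((q -> r) -> p))
Total distinct subformulas = 8

8


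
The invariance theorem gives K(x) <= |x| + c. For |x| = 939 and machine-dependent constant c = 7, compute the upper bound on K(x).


K(x) <= |x| + c = 939 + 7 = 946

946


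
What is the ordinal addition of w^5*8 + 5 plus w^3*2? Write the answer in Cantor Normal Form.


Ordinal addition (w^5*8 + 5) + w^3*2:
alpha's leading term has exponent 5 > beta's exponent 3, so it survives.
alpha's tail term has exponent 0 < beta's exponent 3, so it is absorbed by beta.
In ordinal addition, any term followed by a strictly larger-exponent term is absorbed.
Result = w^5*8 + w^3*2

w^5*8 + w^3*2


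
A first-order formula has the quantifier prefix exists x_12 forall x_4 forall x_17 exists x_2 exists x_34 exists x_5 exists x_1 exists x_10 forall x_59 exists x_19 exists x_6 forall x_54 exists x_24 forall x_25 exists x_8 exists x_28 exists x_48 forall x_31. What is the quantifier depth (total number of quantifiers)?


Quantifier prefix has 18 quantifier symbols.
Quantifier depth = 18

18


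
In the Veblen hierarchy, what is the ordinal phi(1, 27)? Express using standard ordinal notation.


phi(1, 27):
phi(1, beta) = epsilon_beta (the beta-th epsilon number).
phi(1, 27) = epsilon_27

epsilon_27


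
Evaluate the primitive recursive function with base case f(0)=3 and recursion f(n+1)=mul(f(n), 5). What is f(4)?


f(0) = 3
f(1) = mul(f(0), 5) = mul(3, 5) = 15
f(2) = mul(f(1), 5) = mul(15, 5) = 75
f(3) = mul(f(2), 5) = mul(75, 5) = 375
f(4) = mul(f(3), 5) = mul(375, 5) = 1875


1875


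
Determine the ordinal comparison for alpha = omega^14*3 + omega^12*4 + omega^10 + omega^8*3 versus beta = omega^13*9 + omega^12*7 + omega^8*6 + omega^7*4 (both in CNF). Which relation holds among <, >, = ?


Compare term by term from highest exponent:
alpha = omega^14*3 + omega^12*4 + omega^10 + omega^8*3
beta = omega^13*9 + omega^12*7 + omega^8*6 + omega^7*4
Term 1: alpha has omega^14*3, beta has omega^13*9
Term 2: alpha has omega^12*4, beta has omega^12*7
Term 3: alpha has omega^10*1, beta has omega^8*6
Term 4: alpha has omega^8*3, beta has omega^7*4
Result: alpha > beta

alpha > beta


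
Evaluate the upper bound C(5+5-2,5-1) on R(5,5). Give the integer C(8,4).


R(5,5) <= C(5+5-2, 5-1) = C(8, 4)
C(8, 4) = 8! / (4! * 4!)
= 70

70


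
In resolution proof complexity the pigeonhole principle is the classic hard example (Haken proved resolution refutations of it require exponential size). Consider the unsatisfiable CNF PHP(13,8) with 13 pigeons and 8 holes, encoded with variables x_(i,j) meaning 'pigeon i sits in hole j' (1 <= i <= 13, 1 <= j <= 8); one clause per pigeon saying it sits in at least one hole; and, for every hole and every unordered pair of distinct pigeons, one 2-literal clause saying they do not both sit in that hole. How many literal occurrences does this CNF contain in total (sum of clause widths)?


PHP(13,8): 13 pigeons, 8 holes, 13*8 = 104 variables.
- pigeon clauses: one per pigeon -> 13 clauses of width 8 -> 104 literals
- hole clauses: 8 holes * C(13,2) = 8 * 78 -> 624 clauses of width 2 -> 1248 literals
Total literal occurrences = 104 + 1248 = 1352

1352


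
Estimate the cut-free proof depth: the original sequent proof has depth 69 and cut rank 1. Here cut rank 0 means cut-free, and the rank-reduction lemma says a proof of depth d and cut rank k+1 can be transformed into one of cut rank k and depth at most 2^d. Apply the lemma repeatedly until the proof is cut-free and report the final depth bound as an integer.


Each rank reduction sends depth d to at most 2^d; cut rank r needs r reductions.
2_0(69) = 69
2_1(69) = 2^69 = 590295810358705651712
Cut-free depth bound = 590295810358705651712

590295810358705651712


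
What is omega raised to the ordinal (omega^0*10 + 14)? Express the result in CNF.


omega^(omega^0*10 + 14):
omega^0 = 1, so the exponent is 10 + 14 = 24 (finite ordinal addition).
Result = omega^24, already a single CNF term.

omega^24


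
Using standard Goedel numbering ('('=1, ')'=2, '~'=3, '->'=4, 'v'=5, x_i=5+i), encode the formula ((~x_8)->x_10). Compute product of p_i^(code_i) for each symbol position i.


Formula: ((~x_8)->x_10)
Symbol codes: [1, 1, 3, 13, 2, 4, 15, 2]
Primes: [2, 3, 5, 7, 11, 13, 17, 19]
p_1^1 = 2^1 = 2
p_2^1 = 3^1 = 3
p_3^3 = 5^3 = 125
p_4^13 = 7^13 = 96889010407
p_5^2 = 11^2 = 121
p_6^4 = 13^4 = 28561
p_7^15 = 17^15 = 2862423051509815793
p_8^2 = 19^2 = 361
Product = 259498938516049349997007593702837443093250

259498938516049349997007593702837443093250


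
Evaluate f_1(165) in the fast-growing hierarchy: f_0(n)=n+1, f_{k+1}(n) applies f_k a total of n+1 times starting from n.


f_1(165) = f_0^166(165)
f_0 adds 1 each time, applied 166 times.
f_1(165) = 165 + 166 = 331

331


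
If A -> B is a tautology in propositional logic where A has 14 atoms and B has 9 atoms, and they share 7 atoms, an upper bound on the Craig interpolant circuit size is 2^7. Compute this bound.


Shared atoms = 7
Craig interpolant size bound = 2^7
= 128

128


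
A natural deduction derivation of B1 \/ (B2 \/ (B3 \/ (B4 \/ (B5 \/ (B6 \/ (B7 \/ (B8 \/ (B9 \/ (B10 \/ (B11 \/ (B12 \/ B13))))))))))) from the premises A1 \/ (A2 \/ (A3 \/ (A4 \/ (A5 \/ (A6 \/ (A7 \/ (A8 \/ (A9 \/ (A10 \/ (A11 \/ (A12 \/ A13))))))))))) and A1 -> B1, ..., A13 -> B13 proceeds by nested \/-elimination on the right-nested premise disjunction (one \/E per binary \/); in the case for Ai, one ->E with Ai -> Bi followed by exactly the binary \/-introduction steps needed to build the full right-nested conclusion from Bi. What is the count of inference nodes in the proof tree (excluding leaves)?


Constructive dilemma with 13 branches, all disjunctions right-nested:
- \/E: the premise has 12 binary \/, each eliminated once: 12 nodes.
- ->E: one per case (Ai with Ai -> Bi gives Bi): 13 nodes.
- \/I: in case i < n, Bi needs 1 step to form Bi \/ (B(i+1) \/ ...) and then i-1 steps to prepend B(i-1), ..., B1, i.e. i steps; in case i = n, B13 needs 12 prepend steps.
  \/I total = (1 + 2 + ... + 12) + 12 = 78 + 12 = 90 nodes.
Total = 12 + 13 + 90 = 115

115


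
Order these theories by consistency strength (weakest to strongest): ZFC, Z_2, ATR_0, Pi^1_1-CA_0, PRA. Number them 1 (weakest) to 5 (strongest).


Ordering by consistency strength:
1. PRA
2. ATR_0
3. Pi^1_1-CA_0
4. Z_2
5. ZFC


ZFC=5, Z_2=4, ATR_0=2, Pi^1_1-CA_0=3, PRA=1


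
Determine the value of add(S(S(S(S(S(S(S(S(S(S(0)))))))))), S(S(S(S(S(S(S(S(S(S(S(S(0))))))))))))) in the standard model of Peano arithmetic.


add(S^10(0), S^12(0)):
S^10(0) = 10
S^12(0) = 12
10 + 12 = 22

22


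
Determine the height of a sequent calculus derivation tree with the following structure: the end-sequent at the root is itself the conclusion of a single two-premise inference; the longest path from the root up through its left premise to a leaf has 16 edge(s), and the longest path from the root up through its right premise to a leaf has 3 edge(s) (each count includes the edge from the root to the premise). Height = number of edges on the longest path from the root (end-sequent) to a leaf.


Longest path through the left premise: 16 edges (measured from the branching sequent)
Longest path through the right premise: 3 edges
Height of the subtree rooted at the branching sequent: max(16, 3) = 16
The branching sequent is the root itself.
Total height = 16

16


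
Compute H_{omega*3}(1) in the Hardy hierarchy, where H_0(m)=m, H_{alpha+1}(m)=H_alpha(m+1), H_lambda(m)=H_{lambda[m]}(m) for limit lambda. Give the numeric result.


H_{omega*3}(1):
For the Hardy hierarchy, H_{omega*k}(n) = 2^k * n.
2^3 = 8.
8 * 1 = 8

8


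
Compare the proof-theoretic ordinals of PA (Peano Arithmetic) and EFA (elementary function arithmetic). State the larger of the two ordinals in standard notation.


Proof-theoretic ordinal of PA (Peano Arithmetic): epsilon_0
Proof-theoretic ordinal of EFA (elementary function arithmetic): omega^3
Comparing: omega^3 < epsilon_0.
The larger ordinal is epsilon_0 (from PA (Peano Arithmetic)).

epsilon_0


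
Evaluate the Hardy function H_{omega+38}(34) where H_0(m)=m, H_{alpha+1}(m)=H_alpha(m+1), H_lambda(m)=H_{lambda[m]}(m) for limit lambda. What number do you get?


H_{omega+38}(34):
Unwind the 38 successor steps: H_{omega+38}(34) = H_omega(34+38) = H_omega(72).
H_omega(m) = H_m(m) = m + m = 2m.
Result = 2 * 72 = 144

144


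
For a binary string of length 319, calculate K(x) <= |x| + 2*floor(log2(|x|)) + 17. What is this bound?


floor(log2(319)) = 8
2 * 8 = 16
K(x) <= 319 + 16 + 17 = 352

352


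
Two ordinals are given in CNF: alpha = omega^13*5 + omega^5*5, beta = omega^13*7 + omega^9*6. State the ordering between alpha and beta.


Compare term by term from highest exponent:
alpha = omega^13*5 + omega^5*5
beta = omega^13*7 + omega^9*6
Term 1: alpha has omega^13*5, beta has omega^13*7
Term 2: alpha has omega^5*5, beta has omega^9*6
Result: alpha < beta

alpha < beta


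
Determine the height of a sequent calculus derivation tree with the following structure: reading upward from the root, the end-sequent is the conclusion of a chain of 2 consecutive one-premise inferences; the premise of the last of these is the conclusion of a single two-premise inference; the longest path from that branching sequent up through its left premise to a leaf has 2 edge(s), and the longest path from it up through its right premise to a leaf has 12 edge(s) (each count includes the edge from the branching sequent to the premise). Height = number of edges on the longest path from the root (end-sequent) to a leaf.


Longest path through the left premise: 2 edges (measured from the branching sequent)
Longest path through the right premise: 12 edges
Height of the subtree rooted at the branching sequent: max(2, 12) = 12
The branching sequent sits 2 edges above the root (the chain of one-premise inferences), so height = 12 + 2 = 14

14


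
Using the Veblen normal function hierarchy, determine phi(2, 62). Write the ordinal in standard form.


phi(2, 62):
phi(2, beta) = zeta_beta (the beta-th zeta number, fixed point of epsilon).
phi(2, 62) = zeta_62

zeta_62


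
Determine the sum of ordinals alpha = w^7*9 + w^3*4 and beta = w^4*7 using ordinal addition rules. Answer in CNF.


Ordinal addition (w^7*9 + w^3*4) + w^4*7:
alpha's leading term has exponent 7 > beta's exponent 4, so it survives.
alpha's tail term has exponent 3 < beta's exponent 4, so it is absorbed by beta.
In ordinal addition, any term followed by a strictly larger-exponent term is absorbed.
Result = w^7*9 + w^4*7

w^7*9 + w^4*7


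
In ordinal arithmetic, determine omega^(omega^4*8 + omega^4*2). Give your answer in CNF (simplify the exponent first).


omega^(omega^4*8 + omega^4*2):
Both terms of the exponent have the same exponent 4, so they merge: omega^4*8 + omega^4*2 = omega^4*(8+2) = omega^4*10.
omega raised to a CNF ordinal is a single CNF term: Result = omega^(omega^4*10)

omega^(omega^4*10)


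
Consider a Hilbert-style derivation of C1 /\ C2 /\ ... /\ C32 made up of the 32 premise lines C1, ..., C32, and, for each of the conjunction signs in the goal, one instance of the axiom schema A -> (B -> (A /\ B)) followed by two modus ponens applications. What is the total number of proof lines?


Conjoining 32 premises:
- 32 premise lines
- the goal has 31 conjunction signs; each costs 1 axiom instance + 2 MP = 3 lines: 3 * 31 = 93
Total = 32 + 93 = 125 lines.

125


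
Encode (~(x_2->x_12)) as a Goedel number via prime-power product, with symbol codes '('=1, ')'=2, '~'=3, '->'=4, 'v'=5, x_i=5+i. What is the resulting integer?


Formula: (~(x_2->x_12))
Symbol codes: [1, 3, 1, 7, 4, 17, 2, 2]
Primes: [2, 3, 5, 7, 11, 13, 17, 19]
p_1^1 = 2^1 = 2
p_2^3 = 3^3 = 27
p_3^1 = 5^1 = 5
p_4^7 = 7^7 = 823543
p_5^4 = 11^4 = 14641
p_6^17 = 13^17 = 8650415919381337933
p_7^2 = 17^2 = 289
p_8^2 = 19^2 = 361
Product = 2938074600683918068859199106481658570

2938074600683918068859199106481658570


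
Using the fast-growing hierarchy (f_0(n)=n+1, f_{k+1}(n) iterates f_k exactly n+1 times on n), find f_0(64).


f_0(64) = 64 + 1 = 65

65


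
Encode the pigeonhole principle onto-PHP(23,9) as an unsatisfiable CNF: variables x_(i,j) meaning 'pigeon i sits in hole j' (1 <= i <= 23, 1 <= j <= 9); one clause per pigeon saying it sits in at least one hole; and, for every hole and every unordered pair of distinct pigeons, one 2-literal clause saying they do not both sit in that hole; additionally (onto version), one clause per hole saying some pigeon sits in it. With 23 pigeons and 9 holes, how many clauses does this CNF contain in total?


onto-PHP(23,9): 23 pigeons, 9 holes, 23*9 = 207 variables.
- pigeon clauses: one per pigeon -> 23 clauses
- hole clauses: 9 holes * C(23,2) = 9 * 253 -> 2277 clauses
- onto clauses: one per hole -> 9 clauses
Total clauses = 23 + 2277 + 9 = 2309

2309


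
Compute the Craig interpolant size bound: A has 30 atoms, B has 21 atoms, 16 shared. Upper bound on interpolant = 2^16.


Shared atoms = 16
Craig interpolant size bound = 2^16
= 65536

65536


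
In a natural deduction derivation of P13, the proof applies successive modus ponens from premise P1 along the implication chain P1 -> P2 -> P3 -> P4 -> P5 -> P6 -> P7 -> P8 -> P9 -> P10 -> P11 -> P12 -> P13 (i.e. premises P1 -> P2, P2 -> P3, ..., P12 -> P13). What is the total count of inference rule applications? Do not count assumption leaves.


We have a chain: P1 -> P2 -> P3 -> P4 -> P5 -> P6 -> P7 -> P8 -> P9 -> P10 -> P11 -> P12 -> P13.
Each modus ponens application produces the next variable.
The chain has 13 propositions, so 13-1 = 12 modus ponens steps.
Total inference nodes = 12

12


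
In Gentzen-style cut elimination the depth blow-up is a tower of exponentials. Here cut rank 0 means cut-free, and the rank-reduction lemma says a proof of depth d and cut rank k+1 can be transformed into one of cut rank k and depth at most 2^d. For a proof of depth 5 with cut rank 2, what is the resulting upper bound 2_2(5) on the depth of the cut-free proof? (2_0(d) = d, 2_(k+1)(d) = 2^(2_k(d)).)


Each rank reduction sends depth d to at most 2^d; cut rank r needs r reductions.
2_0(5) = 5
2_1(5) = 2^5 = 32
2_2(5) = 2^32 = 4294967296
Cut-free depth bound = 4294967296

4294967296


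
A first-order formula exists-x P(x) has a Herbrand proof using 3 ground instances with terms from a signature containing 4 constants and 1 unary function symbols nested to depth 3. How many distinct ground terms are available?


Herbrand terms by depth:
Depth 0: 4 constants
Depth 1: 4 new terms (running total: 8)
Depth 2: 4 new terms (running total: 12)
Depth 3: 4 new terms (running total: 16)
Total distinct ground terms = 16

16


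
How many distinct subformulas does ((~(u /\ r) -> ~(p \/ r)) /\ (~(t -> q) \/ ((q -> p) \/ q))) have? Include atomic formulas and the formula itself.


Formula: ((~(u /\ r) -> ~(p \/ r)) /\ (~(t -> q) \/ ((q -> p) \/ q)))
Subformulas found:
  1. q
  2. u
  3. r
  4. t
  5. p
  6. (t -> q)
  7. (u /\ r)
  8. (p \/ r)
  9. (q -> p)
  10. ~(u /\ r)
  11. ~(p \/ r)
  12. ~(t -> q)
  13. ((q -> p) \/ q)
  14. (~(u /\ r) -> ~(p \/ r))
  15. (~(t -> q) \/ ((q -> p) \/ q))
  16. ((~(u /\ r) -> ~(p \/ r)) /\ (~(t -> q) \/ ((q -> p) \/ q)))
Total distinct subformulas = 16

16


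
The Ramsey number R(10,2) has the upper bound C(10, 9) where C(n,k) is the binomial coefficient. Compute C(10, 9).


R(10,2) <= C(10+2-2, 10-1) = C(10, 9)
C(10, 9) = 10! / (9! * 1!)
= 10

10


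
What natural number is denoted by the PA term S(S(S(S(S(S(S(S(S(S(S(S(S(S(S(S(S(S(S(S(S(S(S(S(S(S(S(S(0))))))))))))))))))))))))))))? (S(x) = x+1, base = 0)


Counting successors applied to 0:
28 applications of S to 0 = 28

28


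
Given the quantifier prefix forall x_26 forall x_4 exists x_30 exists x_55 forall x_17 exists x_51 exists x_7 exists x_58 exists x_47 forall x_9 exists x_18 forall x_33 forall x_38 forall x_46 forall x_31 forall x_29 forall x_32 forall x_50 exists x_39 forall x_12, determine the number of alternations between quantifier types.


Walk the prefix and count type changes:
  position 1: forall -> forall
  position 2: forall -> exists <-- alternation
  position 3: exists -> exists
  position 4: exists -> forall <-- alternation
  position 5: forall -> exists <-- alternation
  position 6: exists -> exists
  position 7: exists -> exists
  position 8: exists -> exists
  position 9: exists -> forall <-- alternation
  position 10: forall -> exists <-- alternation
  position 11: exists -> forall <-- alternation
  position 12: forall -> forall
  position 13: forall -> forall
  position 14: forall -> forall
  position 15: forall -> forall
  position 16: forall -> forall
  position 17: forall -> forall
  position 18: forall -> exists <-- alternation
  position 19: exists -> forall <-- alternation
Total alternations = 8

8


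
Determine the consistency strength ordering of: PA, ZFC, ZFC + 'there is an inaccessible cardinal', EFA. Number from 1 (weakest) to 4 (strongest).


Ordering by consistency strength:
1. EFA
2. PA
3. ZFC
4. ZFC + 'there is an inaccessible cardinal'


PA=2, ZFC=3, ZFC + 'there is an inaccessible cardinal'=4, EFA=1


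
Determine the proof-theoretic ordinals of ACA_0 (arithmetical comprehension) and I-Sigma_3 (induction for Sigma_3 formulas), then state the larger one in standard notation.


Proof-theoretic ordinal of ACA_0 (arithmetical comprehension): epsilon_0
Proof-theoretic ordinal of I-Sigma_3 (induction for Sigma_3 formulas): omega^(omega^(omega^omega))
Comparing: omega^(omega^(omega^omega)) < epsilon_0.
The larger ordinal is epsilon_0 (from ACA_0 (arithmetical comprehension)).

epsilon_0


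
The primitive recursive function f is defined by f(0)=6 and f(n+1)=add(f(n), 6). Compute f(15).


f(0) = 6
f(1) = add(f(0), 6) = add(6, 6) = 12
f(2) = add(f(1), 6) = add(12, 6) = 18
f(3) = add(f(2), 6) = add(18, 6) = 24
f(4) = add(f(3), 6) = add(24, 6) = 30
f(5) = add(f(4), 6) = add(30, 6) = 36
f(6) = add(f(5), 6) = add(36, 6) = 42
f(7) = add(f(6), 6) = add(42, 6) = 48
f(8) = add(f(7), 6) = add(48, 6) = 54
f(9) = add(f(8), 6) = add(54, 6) = 60
f(10) = add(f(9), 6) = add(60, 6) = 66
f(11) = add(f(10), 6) = add(66, 6) = 72
f(12) = add(f(11), 6) = add(72, 6) = 78
f(13) = add(f(12), 6) = add(78, 6) = 84
f(14) = add(f(13), 6) = add(84, 6) = 90
f(15) = add(f(14), 6) = add(90, 6) = 96


96


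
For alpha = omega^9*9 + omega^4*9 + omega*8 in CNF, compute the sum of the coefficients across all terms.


CNF: omega^9*9 + omega^4*9 + omega*8
Coefficients: 9 + 9 + 8 = 26

26


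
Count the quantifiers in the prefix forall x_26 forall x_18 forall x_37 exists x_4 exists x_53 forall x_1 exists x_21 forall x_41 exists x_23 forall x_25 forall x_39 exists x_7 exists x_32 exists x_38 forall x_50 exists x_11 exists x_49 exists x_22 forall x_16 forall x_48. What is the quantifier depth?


Quantifier prefix has 20 quantifier symbols.
Quantifier depth = 20

20


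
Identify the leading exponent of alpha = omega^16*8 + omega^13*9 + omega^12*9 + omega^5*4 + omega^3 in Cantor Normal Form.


CNF: omega^16*8 + omega^13*9 + omega^12*9 + omega^5*4 + omega^3
The leading term is omega^16*8, which has exponent 16.

16


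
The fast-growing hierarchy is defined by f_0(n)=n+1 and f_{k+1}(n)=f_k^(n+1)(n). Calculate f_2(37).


f_2(37) = f_1^38(37)
f_1(m) = 2m + 1.
Iterating: f_1^k(n) = 2^k*(n+1) - 1.
f_2(37) = 2^38*(37+1) - 1 = 274877906944*38 - 1 = 10445360463871

10445360463871


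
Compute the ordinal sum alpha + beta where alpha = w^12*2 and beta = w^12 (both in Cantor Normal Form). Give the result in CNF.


Ordinal addition w^12*2 + w^12:
Both terms have the same exponent 12.
w^e*c + w^e*d = w^e*(c+d).
Result = w^12*(2+1) = w^12*3

w^12*3


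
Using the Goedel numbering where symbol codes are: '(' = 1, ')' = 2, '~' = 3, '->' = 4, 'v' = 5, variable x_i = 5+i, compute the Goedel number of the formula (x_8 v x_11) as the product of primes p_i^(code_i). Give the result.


Formula: (x_8 v x_11)
Symbol codes: [1, 13, 5, 16, 2]
Primes: [2, 3, 5, 7, 11]
p_1^1 = 2^1 = 2
p_2^13 = 3^13 = 1594323
p_3^5 = 5^5 = 3125
p_4^16 = 7^16 = 33232930569601
p_5^2 = 11^2 = 121
Product = 40069169333166718686768750

40069169333166718686768750


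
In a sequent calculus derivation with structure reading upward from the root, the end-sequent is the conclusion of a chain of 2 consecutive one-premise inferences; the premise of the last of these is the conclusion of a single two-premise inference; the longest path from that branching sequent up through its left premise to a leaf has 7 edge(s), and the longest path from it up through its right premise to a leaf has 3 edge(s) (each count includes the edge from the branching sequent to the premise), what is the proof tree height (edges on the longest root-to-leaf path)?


Longest path through the left premise: 7 edges (measured from the branching sequent)
Longest path through the right premise: 3 edges
Height of the subtree rooted at the branching sequent: max(7, 3) = 7
The branching sequent sits 2 edges above the root (the chain of one-premise inferences), so height = 7 + 2 = 9

9


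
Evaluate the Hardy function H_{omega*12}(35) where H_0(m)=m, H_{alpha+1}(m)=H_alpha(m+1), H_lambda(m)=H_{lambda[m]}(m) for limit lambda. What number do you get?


H_{omega*12}(35):
For the Hardy hierarchy, H_{omega*k}(n) = 2^k * n.
2^12 = 4096.
4096 * 35 = 143360

143360


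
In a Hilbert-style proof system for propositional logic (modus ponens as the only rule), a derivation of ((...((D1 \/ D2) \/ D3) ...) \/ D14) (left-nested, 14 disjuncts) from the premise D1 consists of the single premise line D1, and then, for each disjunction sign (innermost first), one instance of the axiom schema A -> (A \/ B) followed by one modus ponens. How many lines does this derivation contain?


Building the left-nested 14-ary disjunction from D1:
- 1 premise line (D1)
- 14 disjuncts means 13 disjunction signs; each needs 1 axiom instance + 1 MP = 2 lines: 2 * 13 = 26
Total = 1 + 26 = 27 lines.

27


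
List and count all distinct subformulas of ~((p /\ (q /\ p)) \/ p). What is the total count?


Formula: ~((p /\ (q /\ p)) \/ p)
Subformulas found:
  1. q
  2. p
  3. (q /\ p)
  4. (p /\ (q /\ p))
  5. ((p /\ (q /\ p)) \/ p)
  6. ~((p /\ (q /\ p)) \/ p)
Total distinct subformulas = 6

6


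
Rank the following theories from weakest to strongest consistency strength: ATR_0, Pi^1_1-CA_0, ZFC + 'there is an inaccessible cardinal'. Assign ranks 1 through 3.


Ordering by consistency strength:
1. ATR_0
2. Pi^1_1-CA_0
3. ZFC + 'there is an inaccessible cardinal'


ATR_0=1, Pi^1_1-CA_0=2, ZFC + 'there is an inaccessible cardinal'=3


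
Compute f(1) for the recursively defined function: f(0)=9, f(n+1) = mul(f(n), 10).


f(0) = 9
f(1) = mul(f(0), 10) = mul(9, 10) = 90


90


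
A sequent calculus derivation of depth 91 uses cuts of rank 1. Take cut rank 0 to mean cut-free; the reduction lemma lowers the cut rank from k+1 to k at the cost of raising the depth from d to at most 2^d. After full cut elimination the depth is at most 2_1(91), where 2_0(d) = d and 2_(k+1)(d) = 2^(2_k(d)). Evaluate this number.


Each rank reduction sends depth d to at most 2^d; cut rank r needs r reductions.
2_0(91) = 91
2_1(91) = 2^91 = 2475880078570760549798248448
Cut-free depth bound = 2475880078570760549798248448

2475880078570760549798248448


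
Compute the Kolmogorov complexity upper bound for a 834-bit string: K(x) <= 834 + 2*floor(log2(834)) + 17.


floor(log2(834)) = 9
2 * 9 = 18
K(x) <= 834 + 18 + 17 = 869

869


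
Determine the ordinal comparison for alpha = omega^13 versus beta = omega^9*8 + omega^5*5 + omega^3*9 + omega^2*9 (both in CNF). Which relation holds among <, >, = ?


Compare term by term from highest exponent:
alpha = omega^13
beta = omega^9*8 + omega^5*5 + omega^3*9 + omega^2*9
Term 1: alpha has omega^13*1, beta has omega^9*8
Term 2: alpha has omega^0*0, beta has omega^5*5
Term 3: alpha has omega^0*0, beta has omega^3*9
Term 4: alpha has omega^0*0, beta has omega^2*9
Result: alpha > beta

alpha > beta


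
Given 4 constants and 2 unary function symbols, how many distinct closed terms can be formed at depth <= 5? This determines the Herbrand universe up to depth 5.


Herbrand terms by depth:
Depth 0: 4 constants
Depth 1: 8 new terms (running total: 12)
Depth 2: 16 new terms (running total: 28)
Depth 3: 32 new terms (running total: 60)
Depth 4: 64 new terms (running total: 124)
Depth 5: 128 new terms (running total: 252)
Total distinct ground terms = 252

252


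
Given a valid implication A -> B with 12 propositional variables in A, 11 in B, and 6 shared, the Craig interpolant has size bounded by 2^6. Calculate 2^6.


Shared atoms = 6
Craig interpolant size bound = 2^6
= 64

64


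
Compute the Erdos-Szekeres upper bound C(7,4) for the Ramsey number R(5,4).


R(5,4) <= C(5+4-2, 5-1) = C(7, 4)
C(7, 4) = 7! / (4! * 3!)
= 35

35


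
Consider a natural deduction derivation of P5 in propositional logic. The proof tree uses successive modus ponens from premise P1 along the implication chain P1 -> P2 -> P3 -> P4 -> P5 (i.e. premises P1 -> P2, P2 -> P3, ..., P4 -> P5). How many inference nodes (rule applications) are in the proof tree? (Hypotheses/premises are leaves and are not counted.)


We have a chain: P1 -> P2 -> P3 -> P4 -> P5.
Each modus ponens application produces the next variable.
The chain has 5 propositions, so 5-1 = 4 modus ponens steps.
Total inference nodes = 4

4


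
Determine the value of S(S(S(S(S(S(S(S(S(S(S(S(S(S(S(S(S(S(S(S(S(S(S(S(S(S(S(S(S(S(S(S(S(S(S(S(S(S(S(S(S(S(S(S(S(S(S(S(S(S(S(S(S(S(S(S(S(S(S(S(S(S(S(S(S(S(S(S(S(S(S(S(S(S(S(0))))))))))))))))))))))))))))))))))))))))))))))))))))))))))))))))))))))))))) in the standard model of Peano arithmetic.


Counting successors applied to 0:
75 applications of S to 0 = 75

75


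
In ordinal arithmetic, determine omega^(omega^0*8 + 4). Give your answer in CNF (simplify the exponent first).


omega^(omega^0*8 + 4):
omega^0 = 1, so the exponent is 8 + 4 = 12 (finite ordinal addition).
Result = omega^12, already a single CNF term.

omega^12


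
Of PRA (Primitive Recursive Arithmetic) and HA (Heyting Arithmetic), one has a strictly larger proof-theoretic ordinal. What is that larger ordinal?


Proof-theoretic ordinal of PRA (Primitive Recursive Arithmetic): omega^omega
Proof-theoretic ordinal of HA (Heyting Arithmetic): epsilon_0
Comparing: omega^omega < epsilon_0.
The larger ordinal is epsilon_0 (from HA (Heyting Arithmetic)).

epsilon_0


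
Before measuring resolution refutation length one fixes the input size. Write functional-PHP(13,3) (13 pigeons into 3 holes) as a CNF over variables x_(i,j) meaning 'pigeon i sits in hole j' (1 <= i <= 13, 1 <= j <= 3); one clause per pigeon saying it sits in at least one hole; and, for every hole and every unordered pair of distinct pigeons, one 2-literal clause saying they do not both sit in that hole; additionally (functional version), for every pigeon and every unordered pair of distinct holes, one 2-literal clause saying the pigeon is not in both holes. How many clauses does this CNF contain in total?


functional-PHP(13,3): 13 pigeons, 3 holes, 13*3 = 39 variables.
- pigeon clauses: one per pigeon -> 13 clauses
- hole clauses: 3 holes * C(13,2) = 3 * 78 -> 234 clauses
- functional clauses: 13 pigeons * C(3,2) = 13 * 3 -> 39 clauses
Total clauses = 13 + 234 + 39 = 286

286


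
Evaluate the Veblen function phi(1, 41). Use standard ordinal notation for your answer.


phi(1, 41):
phi(1, beta) = epsilon_beta (the beta-th epsilon number).
phi(1, 41) = epsilon_41

epsilon_41


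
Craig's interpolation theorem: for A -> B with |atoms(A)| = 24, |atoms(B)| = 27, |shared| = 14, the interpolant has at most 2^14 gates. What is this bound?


Shared atoms = 14
Craig interpolant size bound = 2^14
= 16384

16384


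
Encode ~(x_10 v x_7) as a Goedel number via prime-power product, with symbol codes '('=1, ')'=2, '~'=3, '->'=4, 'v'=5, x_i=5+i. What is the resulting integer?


Formula: ~(x_10 v x_7)
Symbol codes: [3, 1, 15, 5, 12, 2]
Primes: [2, 3, 5, 7, 11, 13]
p_1^3 = 2^3 = 8
p_2^1 = 3^1 = 3
p_3^15 = 5^15 = 30517578125
p_4^5 = 7^5 = 16807
p_5^12 = 11^12 = 3138428376721
p_6^2 = 13^2 = 169
Product = 6529056597623967878173828125000

6529056597623967878173828125000


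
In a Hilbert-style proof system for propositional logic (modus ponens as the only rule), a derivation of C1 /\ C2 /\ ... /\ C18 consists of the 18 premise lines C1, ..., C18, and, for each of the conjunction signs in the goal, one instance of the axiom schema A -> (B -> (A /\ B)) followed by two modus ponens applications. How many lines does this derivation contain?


Conjoining 18 premises:
- 18 premise lines
- the goal has 17 conjunction signs; each costs 1 axiom instance + 2 MP = 3 lines: 3 * 17 = 51
Total = 18 + 51 = 69 lines.

69


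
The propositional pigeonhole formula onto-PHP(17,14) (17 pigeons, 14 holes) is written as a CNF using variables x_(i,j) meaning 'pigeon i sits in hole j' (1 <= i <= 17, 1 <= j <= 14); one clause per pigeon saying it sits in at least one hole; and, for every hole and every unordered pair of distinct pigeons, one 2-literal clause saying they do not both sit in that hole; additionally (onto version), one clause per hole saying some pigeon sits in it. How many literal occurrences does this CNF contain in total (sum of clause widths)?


onto-PHP(17,14): 17 pigeons, 14 holes, 17*14 = 238 variables.
- pigeon clauses: one per pigeon -> 17 clauses of width 14 -> 238 literals
- hole clauses: 14 holes * C(17,2) = 14 * 136 -> 1904 clauses of width 2 -> 3808 literals
- onto clauses: one per hole -> 14 clauses of width 17 -> 238 literals
Total literal occurrences = 238 + 3808 + 238 = 4284

4284


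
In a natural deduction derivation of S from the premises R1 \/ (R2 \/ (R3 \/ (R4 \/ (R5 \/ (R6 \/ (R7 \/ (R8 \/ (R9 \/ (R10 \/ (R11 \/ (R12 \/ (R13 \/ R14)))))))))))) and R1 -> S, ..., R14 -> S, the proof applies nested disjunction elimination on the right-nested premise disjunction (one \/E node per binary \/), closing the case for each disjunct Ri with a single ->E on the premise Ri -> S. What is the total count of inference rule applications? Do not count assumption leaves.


The premise R1 \/ (R2 \/ (R3 \/ (R4 \/ (R5 \/ (R6 \/ (R7 \/ (R8 \/ (R9 \/ (R10 \/ (R11 \/ (R12 \/ (R13 \/ R14)))))))))))) contains 14 disjuncts, hence 13 binary \/ connectives.
- Each binary \/ is eliminated once: 13 \/E nodes.
- Each of the 14 cases Ri derives S by one ->E with Ri -> S: 14 ->E nodes.
Total = 13 + 14 = 27

27


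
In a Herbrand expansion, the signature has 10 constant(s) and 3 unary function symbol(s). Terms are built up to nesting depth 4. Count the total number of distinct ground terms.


Herbrand terms by depth:
Depth 0: 10 constants
Depth 1: 30 new terms (running total: 40)
Depth 2: 90 new terms (running total: 130)
Depth 3: 270 new terms (running total: 400)
Depth 4: 810 new terms (running total: 1210)
Total distinct ground terms = 1210

1210


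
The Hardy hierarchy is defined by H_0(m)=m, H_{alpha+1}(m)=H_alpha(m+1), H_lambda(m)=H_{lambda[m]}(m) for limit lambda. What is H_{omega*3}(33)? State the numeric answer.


H_{omega*3}(33):
For the Hardy hierarchy, H_{omega*k}(n) = 2^k * n.
2^3 = 8.
8 * 33 = 264

264


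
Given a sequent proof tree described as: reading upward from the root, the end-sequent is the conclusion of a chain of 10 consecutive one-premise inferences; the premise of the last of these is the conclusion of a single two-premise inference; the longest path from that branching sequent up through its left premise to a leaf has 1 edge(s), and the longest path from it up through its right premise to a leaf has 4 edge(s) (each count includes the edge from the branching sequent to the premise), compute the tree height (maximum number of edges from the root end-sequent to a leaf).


Longest path through the left premise: 1 edges (measured from the branching sequent)
Longest path through the right premise: 4 edges
Height of the subtree rooted at the branching sequent: max(1, 4) = 4
The branching sequent sits 10 edges above the root (the chain of one-premise inferences), so height = 4 + 10 = 14

14


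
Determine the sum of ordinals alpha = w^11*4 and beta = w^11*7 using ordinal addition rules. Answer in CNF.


Ordinal addition w^11*4 + w^11*7:
Both terms have the same exponent 11.
w^e*c + w^e*d = w^e*(c+d).
Result = w^11*(4+7) = w^11*11

w^11*11


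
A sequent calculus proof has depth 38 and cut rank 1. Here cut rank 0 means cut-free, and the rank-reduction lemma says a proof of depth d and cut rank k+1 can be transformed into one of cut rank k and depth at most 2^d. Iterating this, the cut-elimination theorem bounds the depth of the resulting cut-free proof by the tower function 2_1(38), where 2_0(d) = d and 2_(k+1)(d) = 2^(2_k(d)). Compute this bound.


Each rank reduction sends depth d to at most 2^d; cut rank r needs r reductions.
2_0(38) = 38
2_1(38) = 2^38 = 274877906944
Cut-free depth bound = 274877906944

274877906944


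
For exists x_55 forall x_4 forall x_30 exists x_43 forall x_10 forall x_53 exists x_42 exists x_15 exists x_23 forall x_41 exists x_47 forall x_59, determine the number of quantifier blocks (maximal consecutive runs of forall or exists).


Alternations = 7.
Blocks = alternations + 1 = 8

8


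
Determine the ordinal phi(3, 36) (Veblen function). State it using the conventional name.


phi(3, 36):
phi(3, beta) = eta_beta (the beta-th eta number, fixed point of zeta).
phi(3, 36) = eta_36

eta_36


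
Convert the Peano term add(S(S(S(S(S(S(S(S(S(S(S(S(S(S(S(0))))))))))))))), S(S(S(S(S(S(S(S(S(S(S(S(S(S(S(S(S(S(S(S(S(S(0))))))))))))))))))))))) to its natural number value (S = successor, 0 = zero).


add(S^15(0), S^22(0)):
S^15(0) = 15
S^22(0) = 22
15 + 22 = 37

37


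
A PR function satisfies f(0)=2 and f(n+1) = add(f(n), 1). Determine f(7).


f(0) = 2
f(1) = add(f(0), 1) = add(2, 1) = 3
f(2) = add(f(1), 1) = add(3, 1) = 4
f(3) = add(f(2), 1) = add(4, 1) = 5
f(4) = add(f(3), 1) = add(5, 1) = 6
f(5) = add(f(4), 1) = add(6, 1) = 7
f(6) = add(f(5), 1) = add(7, 1) = 8
f(7) = add(f(6), 1) = add(8, 1) = 9


9


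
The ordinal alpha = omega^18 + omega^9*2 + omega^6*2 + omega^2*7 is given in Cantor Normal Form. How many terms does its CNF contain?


CNF: omega^18 + omega^9*2 + omega^6*2 + omega^2*7
Count the summands separated by '+':
  term 1: omega^18
  term 2: omega^9*2
  term 3: omega^6*2
  term 4: omega^2*7
Total terms = 4

4


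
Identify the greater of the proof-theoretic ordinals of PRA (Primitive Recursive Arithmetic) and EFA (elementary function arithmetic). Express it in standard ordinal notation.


Proof-theoretic ordinal of PRA (Primitive Recursive Arithmetic): omega^omega
Proof-theoretic ordinal of EFA (elementary function arithmetic): omega^3
Comparing: omega^3 < omega^omega.
The larger ordinal is omega^omega (from PRA (Primitive Recursive Arithmetic)).

omega^omega
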